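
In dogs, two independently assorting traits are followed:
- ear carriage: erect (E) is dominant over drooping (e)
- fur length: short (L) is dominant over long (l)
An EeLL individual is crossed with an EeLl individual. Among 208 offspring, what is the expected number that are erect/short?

Dihybrid cross EeLL × EeLl — consider each gene separately:
ear carriage: Ee × Ee → 1 EE, 2 Ee, 1 ee → 3 E_ : 1 ee (out of 4)
fur length: LL × Ll → 2 LL, 2 Ll → 4 L_ (out of 4)
Combine (counts out of 4 × 4 = 16): erect/short (E_L_) = 3×4 = 12; drooping/short (eeL_) = 1×4 = 4
Phenotype counts (out of 16): 12 erect/short, 4 drooping/short
erect/short: 12 out of 16 → fraction 3/4
Expected count = 3/4 × 208 = 156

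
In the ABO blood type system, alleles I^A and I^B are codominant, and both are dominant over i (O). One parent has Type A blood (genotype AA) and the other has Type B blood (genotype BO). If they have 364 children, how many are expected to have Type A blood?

Cross: AA × BO
Possible offspring genotypes: 2 AB, 2 AO
Blood type counts: 2 Type AB, 2 Type A
Probability of Type A: 2/4 = 1/2
Expected count = 1/2 × 364 = 182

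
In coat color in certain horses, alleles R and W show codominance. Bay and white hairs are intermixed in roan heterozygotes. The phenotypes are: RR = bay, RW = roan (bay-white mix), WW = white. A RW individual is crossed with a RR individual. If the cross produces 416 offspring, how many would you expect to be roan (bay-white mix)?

Punnett square for RW × RR:
Offspring genotypes: 2 RR, 2 RW
Phenotype counts: 2 bay, 2 roan (bay-white mix)
roan (bay-white mix): 2 out of 4 → fraction 1/2
Expected count = 1/2 × 416 = 208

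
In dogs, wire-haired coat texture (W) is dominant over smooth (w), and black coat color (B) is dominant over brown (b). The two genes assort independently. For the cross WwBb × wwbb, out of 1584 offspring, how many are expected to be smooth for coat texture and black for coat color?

Dihybrid cross WwBb × wwbb — consider each gene separately:
coat texture: Ww × ww → 2 Ww, 2 ww → 2 W_ : 2 ww (out of 4)
coat color: Bb × bb → 2 Bb, 2 bb → 2 B_ : 2 bb (out of 4)
Looking for: smooth (ww) and black (B_)
P(smooth) = 2/4, P(black) = 2/4
P(both) = 2/4 × 2/4 = 4/16 = 1/4
Expected count = 1/4 × 1584 = 396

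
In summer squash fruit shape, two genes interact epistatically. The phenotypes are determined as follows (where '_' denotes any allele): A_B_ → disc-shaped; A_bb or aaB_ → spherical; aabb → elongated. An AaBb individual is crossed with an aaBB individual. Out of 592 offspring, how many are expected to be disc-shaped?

Cross: AaBb × aaBB — consider each gene separately:
A gene: Aa × aa → 2 Aa, 2 aa → 2 A_ : 2 aa (out of 4)
B gene: Bb × BB → 2 BB, 2 Bb → 4 B_ (out of 4)
Genotype classes (out of 4 × 4 = 16): A_B_ = 2×4 = 8; aaB_ = 2×4 = 8
Apply the phenotype rules: A_B_ (8) → disc-shaped; aaB_ (8) → spherical
Phenotype counts (out of 16): 8 disc-shaped, 8 spherical
disc-shaped: 8 out of 16 → fraction 1/2
Expected count = 1/2 × 592 = 296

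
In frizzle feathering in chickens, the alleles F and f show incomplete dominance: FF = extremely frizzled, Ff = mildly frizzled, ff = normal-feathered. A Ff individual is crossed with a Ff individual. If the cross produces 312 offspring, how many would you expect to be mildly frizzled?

Punnett square for Ff × Ff:
Offspring genotypes: 1 FF, 2 Ff, 1 ff
Phenotype counts: 1 extremely frizzled, 2 mildly frizzled, 1 normal-feathered
mildly frizzled: 2 out of 4 → fraction 1/2
Expected count = 1/2 × 312 = 156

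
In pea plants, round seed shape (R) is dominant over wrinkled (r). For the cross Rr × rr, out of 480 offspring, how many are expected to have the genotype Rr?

Punnett square for Rr × rr:
Offspring genotypes: 2 Rr, 2 rr
Total offspring: 4
Count with target: 2
Probability: 2/4 = 1/2
Expected count = 1/2 × 480 = 240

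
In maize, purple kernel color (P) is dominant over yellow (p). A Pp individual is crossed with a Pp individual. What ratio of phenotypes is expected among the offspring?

Punnett square for Pp × Pp:
Offspring genotypes: 1 PP, 2 Pp, 1 pp
purple: 3, yellow: 1
Ratio: 3:1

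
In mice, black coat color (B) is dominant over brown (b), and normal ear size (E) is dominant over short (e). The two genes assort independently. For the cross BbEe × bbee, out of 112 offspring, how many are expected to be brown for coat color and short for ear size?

Dihybrid cross BbEe × bbee — consider each gene separately:
coat color: Bb × bb → 2 Bb, 2 bb → 2 B_ : 2 bb (out of 4)
ear size: Ee × ee → 2 Ee, 2 ee → 2 E_ : 2 ee (out of 4)
Looking for: brown (bb) and short (ee)
P(brown) = 2/4, P(short) = 2/4
P(both) = 2/4 × 2/4 = 4/16 = 1/4
Expected count = 1/4 × 112 = 28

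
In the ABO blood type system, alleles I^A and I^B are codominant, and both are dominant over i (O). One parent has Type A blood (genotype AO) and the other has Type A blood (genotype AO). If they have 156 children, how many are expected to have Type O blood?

Cross: AO × AO
Possible offspring genotypes: 1 AA, 2 AO, 1 OO
Blood type counts: 3 Type A, 1 Type O
Probability of Type O: 1/4
Expected count = 1/4 × 156 = 39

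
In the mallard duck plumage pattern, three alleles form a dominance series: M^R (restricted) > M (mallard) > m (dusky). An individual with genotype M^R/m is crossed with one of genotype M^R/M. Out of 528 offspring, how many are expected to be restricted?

Cross: M^R/m × M^R/M
Allele dominance: M^R > M > m
Offspring genotypes: 1 M^R/M^R, 1 M^R/M, 1 M^R/m, 1 M/m
Phenotype counts: 3 restricted, 1 mallard
restricted: 3 out of 4 → fraction 3/4
Expected count = 3/4 × 528 = 396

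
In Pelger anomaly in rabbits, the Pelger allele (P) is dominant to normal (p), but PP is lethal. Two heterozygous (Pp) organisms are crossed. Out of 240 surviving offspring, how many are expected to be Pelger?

Cross: Pp × Pp
Punnett square offspring (before lethality): 1 PP, 2 Pp, 1 pp
The PP genotype is lethal (embryos die); surviving offspring: 2 Pp, 1 pp
Pelger: 2 out of 3 → fraction 2/3
Expected count = 2/3 × 240 = 160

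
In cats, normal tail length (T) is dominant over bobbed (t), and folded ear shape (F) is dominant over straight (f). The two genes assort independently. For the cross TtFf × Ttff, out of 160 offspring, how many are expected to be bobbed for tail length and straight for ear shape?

Dihybrid cross TtFf × Ttff — consider each gene separately:
tail length: Tt × Tt → 1 TT, 2 Tt, 1 tt → 3 T_ : 1 tt (out of 4)
ear shape: Ff × ff → 2 Ff, 2 ff → 2 F_ : 2 ff (out of 4)
Looking for: bobbed (tt) and straight (ff)
P(bobbed) = 1/4, P(straight) = 2/4
P(both) = 1/4 × 2/4 = 2/16 = 1/8
Expected count = 1/8 × 160 = 20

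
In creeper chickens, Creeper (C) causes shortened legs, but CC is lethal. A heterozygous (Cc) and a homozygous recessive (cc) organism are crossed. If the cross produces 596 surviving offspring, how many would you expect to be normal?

Cross: Cc × cc
Punnett square offspring (before lethality): 2 Cc, 2 cc
No CC offspring are produced in this cross.
normal: 2 out of 4 → fraction 1/2
Expected count = 1/2 × 596 = 298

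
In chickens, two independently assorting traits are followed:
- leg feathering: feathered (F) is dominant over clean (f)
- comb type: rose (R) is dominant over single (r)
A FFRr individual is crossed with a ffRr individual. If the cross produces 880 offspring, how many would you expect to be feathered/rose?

Dihybrid cross FFRr × ffRr — consider each gene separately:
leg feathering: FF × ff → 4 Ff → 4 F_ (out of 4)
comb type: Rr × Rr → 1 RR, 2 Rr, 1 rr → 3 R_ : 1 rr (out of 4)
Combine (counts out of 4 × 4 = 16): feathered/rose (F_R_) = 4×3 = 12; feathered/single (F_rr) = 4×1 = 4
Phenotype counts (out of 16): 12 feathered/rose, 4 feathered/single
feathered/rose: 12 out of 16 → fraction 3/4
Expected count = 3/4 × 880 = 660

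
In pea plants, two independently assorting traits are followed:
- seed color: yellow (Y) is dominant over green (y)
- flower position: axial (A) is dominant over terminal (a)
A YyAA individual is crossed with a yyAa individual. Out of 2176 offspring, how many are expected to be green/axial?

Dihybrid cross YyAA × yyAa — consider each gene separately:
seed color: Yy × yy → 2 Yy, 2 yy → 2 Y_ : 2 yy (out of 4)
flower position: AA × Aa → 2 AA, 2 Aa → 4 A_ (out of 4)
Combine (counts out of 4 × 4 = 16): yellow/axial (Y_A_) = 2×4 = 8; green/axial (yyA_) = 2×4 = 8
Phenotype counts (out of 16): 8 yellow/axial, 8 green/axial
green/axial: 8 out of 16 → fraction 1/2
Expected count = 1/2 × 2176 = 1088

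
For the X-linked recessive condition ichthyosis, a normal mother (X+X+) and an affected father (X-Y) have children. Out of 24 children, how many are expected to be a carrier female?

Cross: X+X+ × X-Y
Offspring: 2 X+X-, 2 X+Y
Probability of a carrier female: 2/4 = 1/2
Expected count = 1/2 × 24 = 12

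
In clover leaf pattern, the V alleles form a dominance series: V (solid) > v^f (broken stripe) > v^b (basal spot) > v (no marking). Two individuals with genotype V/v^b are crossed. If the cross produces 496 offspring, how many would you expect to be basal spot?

Cross: V/v^b × V/v^b
Allele dominance: V > v^f > v^b > v
Offspring genotypes: 1 V/V, 2 V/v^b, 1 v^b/v^b
Phenotype counts: 3 solid, 1 basal spot
basal spot: 1 out of 4 → fraction 1/4
Expected count = 1/4 × 496 = 124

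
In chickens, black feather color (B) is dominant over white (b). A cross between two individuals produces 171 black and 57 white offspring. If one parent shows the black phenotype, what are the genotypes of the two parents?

Observed offspring: 171 black, 57 white
The observed ratio simplifies to 3:1. White (bb) offspring appear, so each parent must contribute one b allele. The parent stated to show black carries B, so it is Bb. The other parent is then either Bb or bb: Bb × bb would give a 1:1 split, whereas Bb × Bb gives 3:1 — matching the data. So both parents are heterozygous (Bb × Bb).
Parent genotypes: Bb × Bb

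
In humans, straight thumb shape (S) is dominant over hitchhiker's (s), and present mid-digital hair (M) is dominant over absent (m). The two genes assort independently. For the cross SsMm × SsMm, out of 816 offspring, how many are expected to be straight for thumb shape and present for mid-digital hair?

Dihybrid cross SsMm × SsMm — consider each gene separately:
thumb shape: Ss × Ss → 1 SS, 2 Ss, 1 ss → 3 S_ : 1 ss (out of 4)
mid-digital hair: Mm × Mm → 1 MM, 2 Mm, 1 mm → 3 M_ : 1 mm (out of 4)
Looking for: straight (S_) and present (M_)
P(straight) = 3/4, P(present) = 3/4
P(both) = 3/4 × 3/4 = 9/16
Expected count = 9/16 × 816 = 459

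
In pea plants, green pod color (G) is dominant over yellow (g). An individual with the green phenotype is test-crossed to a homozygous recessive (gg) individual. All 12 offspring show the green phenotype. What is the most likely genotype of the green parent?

Test cross: ? × gg
All offspring are green.
If the unknown parent were heterozygous (Gg), about half of 12 offspring would be yellow; none are. The unknown parent is most likely homozygous dominant (GG).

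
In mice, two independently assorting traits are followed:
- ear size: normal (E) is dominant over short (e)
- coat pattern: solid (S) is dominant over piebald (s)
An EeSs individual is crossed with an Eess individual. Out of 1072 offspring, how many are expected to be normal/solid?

Dihybrid cross EeSs × Eess — consider each gene separately:
ear size: Ee × Ee → 1 EE, 2 Ee, 1 ee → 3 E_ : 1 ee (out of 4)
coat pattern: Ss × ss → 2 Ss, 2 ss → 2 S_ : 2 ss (out of 4)
Combine (counts out of 4 × 4 = 16): normal/solid (E_S_) = 3×2 = 6; normal/piebald (E_ss) = 3×2 = 6; short/solid (eeS_) = 1×2 = 2; short/piebald (eess) = 1×2 = 2
Phenotype counts (out of 16): 6 normal/solid, 6 normal/piebald, 2 short/solid, 2 short/piebald
normal/solid: 6 out of 16 → fraction 3/8
Expected count = 3/8 × 1072 = 402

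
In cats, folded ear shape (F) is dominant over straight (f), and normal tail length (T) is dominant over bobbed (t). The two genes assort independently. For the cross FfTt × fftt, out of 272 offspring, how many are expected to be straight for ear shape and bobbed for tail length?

Dihybrid cross FfTt × fftt — consider each gene separately:
ear shape: Ff × ff → 2 Ff, 2 ff → 2 F_ : 2 ff (out of 4)
tail length: Tt × tt → 2 Tt, 2 tt → 2 T_ : 2 tt (out of 4)
Looking for: straight (ff) and bobbed (tt)
P(straight) = 2/4, P(bobbed) = 2/4
P(both) = 2/4 × 2/4 = 4/16 = 1/4
Expected count = 1/4 × 272 = 68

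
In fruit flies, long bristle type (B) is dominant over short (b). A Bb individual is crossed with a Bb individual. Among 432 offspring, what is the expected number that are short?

Punnett square for Bb × Bb:
Offspring genotypes: 1 BB, 2 Bb, 1 bb
long: 3, short: 1
short: 1 out of 4 → fraction 1/4
Expected count = 1/4 × 432 = 108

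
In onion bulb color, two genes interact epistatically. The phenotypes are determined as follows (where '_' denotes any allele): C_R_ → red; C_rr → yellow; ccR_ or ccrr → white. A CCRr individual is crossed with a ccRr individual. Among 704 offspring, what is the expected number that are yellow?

Cross: CCRr × ccRr — consider each gene separately:
C gene: CC × cc → 4 Cc → 4 C_ (out of 4)
R gene: Rr × Rr → 1 RR, 2 Rr, 1 rr → 3 R_ : 1 rr (out of 4)
Genotype classes (out of 4 × 4 = 16): C_R_ = 4×3 = 12; C_rr = 4×1 = 4
Apply the phenotype rules: C_R_ (12) → red; C_rr (4) → yellow
Phenotype counts (out of 16): 12 red, 4 yellow
yellow: 4 out of 16 → fraction 1/4
Expected count = 1/4 × 704 = 176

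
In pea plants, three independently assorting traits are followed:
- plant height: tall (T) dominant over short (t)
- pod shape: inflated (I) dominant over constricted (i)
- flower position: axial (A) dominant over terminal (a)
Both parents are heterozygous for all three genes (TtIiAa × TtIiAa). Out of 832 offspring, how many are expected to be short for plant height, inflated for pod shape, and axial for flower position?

Trihybrid cross: TtIiAa × TtIiAa
Each trait segregates independently with a 3:1 phenotypic ratio, so each gene contributes 3/4 (dominant) or 1/4 (recessive).
Target: short (plant height), inflated (pod shape), axial (flower position)
Probability = product of independent per-trait probabilities
= 1/4 × 3/4 × 3/4 = 9/64
Expected count = 9/64 × 832 = 117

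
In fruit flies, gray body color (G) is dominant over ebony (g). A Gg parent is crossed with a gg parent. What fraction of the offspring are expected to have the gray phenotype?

Punnett square for Gg × gg:
Offspring genotypes: 2 Gg, 2 gg
Total offspring: 4
Count with target: 2
Probability: 2/4 = 1/2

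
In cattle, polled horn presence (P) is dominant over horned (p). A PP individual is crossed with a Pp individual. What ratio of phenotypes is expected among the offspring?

Punnett square for PP × Pp:
Offspring genotypes: 2 PP, 2 Pp
polled: 4, horned: 0
Ratio: all polled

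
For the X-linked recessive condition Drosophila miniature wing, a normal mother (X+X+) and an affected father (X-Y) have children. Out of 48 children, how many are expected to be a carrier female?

Cross: X+X+ × X-Y
Offspring: 2 X+X-, 2 X+Y
Probability of a carrier female: 2/4 = 1/2
Expected count = 1/2 × 48 = 24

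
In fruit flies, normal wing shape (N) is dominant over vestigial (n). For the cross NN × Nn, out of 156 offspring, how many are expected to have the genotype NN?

Punnett square for NN × Nn:
Offspring genotypes: 2 NN, 2 Nn
Total offspring: 4
Count with target: 2
Probability: 2/4 = 1/2
Expected count = 1/2 × 156 = 78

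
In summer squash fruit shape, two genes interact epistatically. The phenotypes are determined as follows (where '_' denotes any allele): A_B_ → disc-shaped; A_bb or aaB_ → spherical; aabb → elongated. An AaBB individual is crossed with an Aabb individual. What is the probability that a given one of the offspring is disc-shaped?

Cross: AaBB × Aabb — consider each gene separately:
A gene: Aa × Aa → 1 AA, 2 Aa, 1 aa → 3 A_ : 1 aa (out of 4)
B gene: BB × bb → 4 Bb → 4 B_ (out of 4)
Genotype classes (out of 4 × 4 = 16): A_B_ = 3×4 = 12; aaB_ = 1×4 = 4
Apply the phenotype rules: A_B_ (12) → disc-shaped; aaB_ (4) → spherical
Phenotype counts (out of 16): 12 disc-shaped, 4 spherical
disc-shaped: 12 out of 16
Probability: 12/16 = 3/4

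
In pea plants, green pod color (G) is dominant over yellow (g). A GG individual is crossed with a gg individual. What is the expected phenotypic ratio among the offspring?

Punnett square for GG × gg:
Offspring genotypes: 4 Gg
green: 4, yellow: 0
Ratio: all green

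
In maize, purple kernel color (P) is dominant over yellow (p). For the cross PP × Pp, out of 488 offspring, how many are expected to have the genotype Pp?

Punnett square for PP × Pp:
Offspring genotypes: 2 PP, 2 Pp
Total offspring: 4
Count with target: 2
Probability: 2/4 = 1/2
Expected count = 1/2 × 488 = 244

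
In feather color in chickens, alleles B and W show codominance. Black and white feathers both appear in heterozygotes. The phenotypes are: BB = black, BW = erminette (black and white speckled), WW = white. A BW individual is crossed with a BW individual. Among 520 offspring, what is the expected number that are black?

Punnett square for BW × BW:
Offspring genotypes: 1 BB, 2 BW, 1 WW
Phenotype counts: 1 black, 2 erminette (black and white speckled), 1 white
black: 1 out of 4 → fraction 1/4
Expected count = 1/4 × 520 = 130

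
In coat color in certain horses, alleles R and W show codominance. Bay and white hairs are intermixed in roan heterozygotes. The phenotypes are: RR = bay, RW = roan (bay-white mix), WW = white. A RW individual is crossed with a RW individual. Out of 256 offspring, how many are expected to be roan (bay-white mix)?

Punnett square for RW × RW:
Offspring genotypes: 1 RR, 2 RW, 1 WW
Phenotype counts: 1 bay, 2 roan (bay-white mix), 1 white
roan (bay-white mix): 2 out of 4 → fraction 1/2
Expected count = 1/2 × 256 = 128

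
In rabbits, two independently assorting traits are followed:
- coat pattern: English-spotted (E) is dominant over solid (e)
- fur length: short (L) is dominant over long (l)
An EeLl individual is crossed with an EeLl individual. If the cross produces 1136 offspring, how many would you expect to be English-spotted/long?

Dihybrid cross EeLl × EeLl — consider each gene separately:
coat pattern: Ee × Ee → 1 EE, 2 Ee, 1 ee → 3 E_ : 1 ee (out of 4)
fur length: Ll × Ll → 1 LL, 2 Ll, 1 ll → 3 L_ : 1 ll (out of 4)
Combine (counts out of 4 × 4 = 16): English-spotted/short (E_L_) = 3×3 = 9; English-spotted/long (E_ll) = 3×1 = 3; solid/short (eeL_) = 1×3 = 3; solid/long (eell) = 1×1 = 1
Phenotype counts (out of 16): 9 English-spotted/short, 3 English-spotted/long, 3 solid/short, 1 solid/long
English-spotted/long: 3 out of 16 → fraction 3/16
Expected count = 3/16 × 1136 = 213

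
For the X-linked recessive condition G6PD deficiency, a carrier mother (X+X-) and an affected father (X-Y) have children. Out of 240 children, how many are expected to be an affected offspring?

Cross: X+X- × X-Y
Offspring: 1 X+X-, 1 X+Y, 1 X-X-, 1 X-Y
Probability of an affected offspring: 2/4 = 1/2
Expected count = 1/2 × 240 = 120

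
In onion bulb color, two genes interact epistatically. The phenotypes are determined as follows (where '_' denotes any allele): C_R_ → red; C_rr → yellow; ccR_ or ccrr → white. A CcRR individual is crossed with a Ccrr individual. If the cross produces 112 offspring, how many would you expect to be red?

Cross: CcRR × Ccrr — consider each gene separately:
C gene: Cc × Cc → 1 CC, 2 Cc, 1 cc → 3 C_ : 1 cc (out of 4)
R gene: RR × rr → 4 Rr → 4 R_ (out of 4)
Genotype classes (out of 4 × 4 = 16): C_R_ = 3×4 = 12; ccR_ = 1×4 = 4
Apply the phenotype rules: C_R_ (12) → red; ccR_ (4) → white
Phenotype counts (out of 16): 12 red, 4 white
red: 12 out of 16 → fraction 3/4
Expected count = 3/4 × 112 = 84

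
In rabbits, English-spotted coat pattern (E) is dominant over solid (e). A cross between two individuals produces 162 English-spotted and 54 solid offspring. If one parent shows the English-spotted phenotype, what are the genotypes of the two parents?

Observed offspring: 162 English-spotted, 54 solid
The observed ratio simplifies to 3:1. Solid (ee) offspring appear, so each parent must contribute one e allele. The parent stated to show English-spotted carries E, so it is Ee. The other parent is then either Ee or ee: Ee × ee would give a 1:1 split, whereas Ee × Ee gives 3:1 — matching the data. So both parents are heterozygous (Ee × Ee).
Parent genotypes: Ee × Ee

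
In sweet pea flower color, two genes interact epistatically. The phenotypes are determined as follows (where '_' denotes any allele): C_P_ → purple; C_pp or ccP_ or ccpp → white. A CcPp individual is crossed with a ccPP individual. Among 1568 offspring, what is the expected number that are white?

Cross: CcPp × ccPP — consider each gene separately:
C gene: Cc × cc → 2 Cc, 2 cc → 2 C_ : 2 cc (out of 4)
P gene: Pp × PP → 2 PP, 2 Pp → 4 P_ (out of 4)
Genotype classes (out of 4 × 4 = 16): C_P_ = 2×4 = 8; ccP_ = 2×4 = 8
Apply the phenotype rules: C_P_ (8) → purple; ccP_ (8) → white
Phenotype counts (out of 16): 8 purple, 8 white
white: 8 out of 16 → fraction 1/2
Expected count = 1/2 × 1568 = 784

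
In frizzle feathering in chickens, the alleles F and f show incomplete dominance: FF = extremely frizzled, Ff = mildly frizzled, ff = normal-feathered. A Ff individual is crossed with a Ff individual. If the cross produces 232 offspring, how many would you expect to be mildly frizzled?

Punnett square for Ff × Ff:
Offspring genotypes: 1 FF, 2 Ff, 1 ff
Phenotype counts: 1 extremely frizzled, 2 mildly frizzled, 1 normal-feathered
mildly frizzled: 2 out of 4 → fraction 1/2
Expected count = 1/2 × 232 = 116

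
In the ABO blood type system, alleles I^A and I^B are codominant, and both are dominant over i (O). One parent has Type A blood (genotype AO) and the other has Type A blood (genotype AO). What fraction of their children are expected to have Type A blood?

Cross: AO × AO
Possible offspring genotypes: 1 AA, 2 AO, 1 OO
Blood type counts: 3 Type A, 1 Type O
Probability of Type A: 3/4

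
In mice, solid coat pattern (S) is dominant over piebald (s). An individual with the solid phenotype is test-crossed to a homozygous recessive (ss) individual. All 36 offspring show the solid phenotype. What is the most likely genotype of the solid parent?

Test cross: ? × ss
All offspring are solid.
If the unknown parent were heterozygous (Ss), about half of 36 offspring would be piebald; none are. The unknown parent is most likely homozygous dominant (SS).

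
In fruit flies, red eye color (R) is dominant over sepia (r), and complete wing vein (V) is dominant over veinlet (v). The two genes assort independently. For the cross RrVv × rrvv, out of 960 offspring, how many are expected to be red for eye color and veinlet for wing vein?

Dihybrid cross RrVv × rrvv — consider each gene separately:
eye color: Rr × rr → 2 Rr, 2 rr → 2 R_ : 2 rr (out of 4)
wing vein: Vv × vv → 2 Vv, 2 vv → 2 V_ : 2 vv (out of 4)
Looking for: red (R_) and veinlet (vv)
P(red) = 2/4, P(veinlet) = 2/4
P(both) = 2/4 × 2/4 = 4/16 = 1/4
Expected count = 1/4 × 960 = 240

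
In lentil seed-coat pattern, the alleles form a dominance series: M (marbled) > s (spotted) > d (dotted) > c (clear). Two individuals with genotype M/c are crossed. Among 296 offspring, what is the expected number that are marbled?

Cross: M/c × M/c
Allele dominance: M > s > d > c
Offspring genotypes: 1 M/M, 2 M/c, 1 c/c
Phenotype counts: 3 marbled, 1 clear
marbled: 3 out of 4 → fraction 3/4
Expected count = 3/4 × 296 = 222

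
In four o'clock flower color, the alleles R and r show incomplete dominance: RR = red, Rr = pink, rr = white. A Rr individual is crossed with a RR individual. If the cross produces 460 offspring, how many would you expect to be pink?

Punnett square for Rr × RR:
Offspring genotypes: 2 RR, 2 Rr
Phenotype counts: 2 red, 2 pink
pink: 2 out of 4 → fraction 1/2
Expected count = 1/2 × 460 = 230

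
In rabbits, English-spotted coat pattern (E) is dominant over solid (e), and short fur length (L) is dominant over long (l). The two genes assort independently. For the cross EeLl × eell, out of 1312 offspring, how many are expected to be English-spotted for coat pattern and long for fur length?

Dihybrid cross EeLl × eell — consider each gene separately:
coat pattern: Ee × ee → 2 Ee, 2 ee → 2 E_ : 2 ee (out of 4)
fur length: Ll × ll → 2 Ll, 2 ll → 2 L_ : 2 ll (out of 4)
Looking for: English-spotted (E_) and long (ll)
P(English-spotted) = 2/4, P(long) = 2/4
P(both) = 2/4 × 2/4 = 4/16 = 1/4
Expected count = 1/4 × 1312 = 328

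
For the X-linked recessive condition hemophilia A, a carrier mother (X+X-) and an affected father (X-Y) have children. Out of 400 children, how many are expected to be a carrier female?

Cross: X+X- × X-Y
Offspring: 1 X+X-, 1 X+Y, 1 X-X-, 1 X-Y
Probability of a carrier female: 1/4
Expected count = 1/4 × 400 = 100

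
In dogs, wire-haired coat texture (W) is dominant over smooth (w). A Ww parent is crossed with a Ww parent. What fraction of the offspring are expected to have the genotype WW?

Punnett square for Ww × Ww:
Offspring genotypes: 1 WW, 2 Ww, 1 ww
Total offspring: 4
Count with target: 1
Probability: 1/4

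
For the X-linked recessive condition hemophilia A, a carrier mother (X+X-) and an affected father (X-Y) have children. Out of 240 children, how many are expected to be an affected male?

Cross: X+X- × X-Y
Offspring: 1 X+X-, 1 X+Y, 1 X-X-, 1 X-Y
Probability of an affected male: 1/4
Expected count = 1/4 × 240 = 60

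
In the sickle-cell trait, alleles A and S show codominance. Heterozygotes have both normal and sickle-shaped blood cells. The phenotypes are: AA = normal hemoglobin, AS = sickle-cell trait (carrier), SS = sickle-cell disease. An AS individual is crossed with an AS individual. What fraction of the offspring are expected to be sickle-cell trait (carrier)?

Punnett square for AS × AS:
Offspring genotypes: 1 AA, 2 AS, 1 SS
Phenotype counts: 1 normal hemoglobin, 2 sickle-cell trait (carrier), 1 sickle-cell disease
sickle-cell trait (carrier): 2 out of 4
Probability: 2/4 = 1/2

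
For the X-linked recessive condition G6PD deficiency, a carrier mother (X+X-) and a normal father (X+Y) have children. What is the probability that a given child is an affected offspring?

Cross: X+X- × X+Y
Offspring: 1 X+X+, 1 X+Y, 1 X+X-, 1 X-Y
Probability of an affected offspring: 1/4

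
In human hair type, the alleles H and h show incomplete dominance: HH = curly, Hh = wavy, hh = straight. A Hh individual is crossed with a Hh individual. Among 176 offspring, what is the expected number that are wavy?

Punnett square for Hh × Hh:
Offspring genotypes: 1 HH, 2 Hh, 1 hh
Phenotype counts: 1 curly, 2 wavy, 1 straight
wavy: 2 out of 4 → fraction 1/2
Expected count = 1/2 × 176 = 88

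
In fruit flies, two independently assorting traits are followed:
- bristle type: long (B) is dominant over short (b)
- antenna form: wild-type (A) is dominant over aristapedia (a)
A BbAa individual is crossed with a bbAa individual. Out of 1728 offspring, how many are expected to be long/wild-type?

Dihybrid cross BbAa × bbAa — consider each gene separately:
bristle type: Bb × bb → 2 Bb, 2 bb → 2 B_ : 2 bb (out of 4)
antenna form: Aa × Aa → 1 AA, 2 Aa, 1 aa → 3 A_ : 1 aa (out of 4)
Combine (counts out of 4 × 4 = 16): long/wild-type (B_A_) = 2×3 = 6; long/aristapedia (B_aa) = 2×1 = 2; short/wild-type (bbA_) = 2×3 = 6; short/aristapedia (bbaa) = 2×1 = 2
Phenotype counts (out of 16): 6 long/wild-type, 2 long/aristapedia, 6 short/wild-type, 2 short/aristapedia
long/wild-type: 6 out of 16 → fraction 3/8
Expected count = 3/8 × 1728 = 648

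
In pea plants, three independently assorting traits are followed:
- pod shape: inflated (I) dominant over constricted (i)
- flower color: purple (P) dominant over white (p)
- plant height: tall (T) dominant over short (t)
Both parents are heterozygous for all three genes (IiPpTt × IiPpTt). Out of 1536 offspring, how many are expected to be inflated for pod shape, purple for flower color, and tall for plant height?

Trihybrid cross: IiPpTt × IiPpTt
Each trait segregates independently with a 3:1 phenotypic ratio, so each gene contributes 3/4 (dominant) or 1/4 (recessive).
Target: inflated (pod shape), purple (flower color), tall (plant height)
Probability = product of independent per-trait probabilities
= 3/4 × 3/4 × 3/4 = 27/64
Expected count = 27/64 × 1536 = 648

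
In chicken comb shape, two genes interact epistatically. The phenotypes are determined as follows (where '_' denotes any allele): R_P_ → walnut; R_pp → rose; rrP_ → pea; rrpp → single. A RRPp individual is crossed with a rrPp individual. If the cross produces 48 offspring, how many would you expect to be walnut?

Cross: RRPp × rrPp — consider each gene separately:
R gene: RR × rr → 4 Rr → 4 R_ (out of 4)
P gene: Pp × Pp → 1 PP, 2 Pp, 1 pp → 3 P_ : 1 pp (out of 4)
Genotype classes (out of 4 × 4 = 16): R_P_ = 4×3 = 12; R_pp = 4×1 = 4
Apply the phenotype rules: R_P_ (12) → walnut; R_pp (4) → rose
Phenotype counts (out of 16): 12 walnut, 4 rose
walnut: 12 out of 16 → fraction 3/4
Expected count = 3/4 × 48 = 36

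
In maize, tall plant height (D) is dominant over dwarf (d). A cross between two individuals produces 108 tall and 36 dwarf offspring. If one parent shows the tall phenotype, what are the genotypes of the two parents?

Observed offspring: 108 tall, 36 dwarf
The observed ratio simplifies to 3:1. Dwarf (dd) offspring appear, so each parent must contribute one d allele. The parent stated to show tall carries D, so it is Dd. The other parent is then either Dd or dd: Dd × dd would give a 1:1 split, whereas Dd × Dd gives 3:1 — matching the data. So both parents are heterozygous (Dd × Dd).
Parent genotypes: Dd × Dd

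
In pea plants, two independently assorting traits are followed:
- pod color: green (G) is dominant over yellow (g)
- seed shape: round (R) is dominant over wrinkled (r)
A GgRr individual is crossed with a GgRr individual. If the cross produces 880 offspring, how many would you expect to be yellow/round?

Dihybrid cross GgRr × GgRr — consider each gene separately:
pod color: Gg × Gg → 1 GG, 2 Gg, 1 gg → 3 G_ : 1 gg (out of 4)
seed shape: Rr × Rr → 1 RR, 2 Rr, 1 rr → 3 R_ : 1 rr (out of 4)
Combine (counts out of 4 × 4 = 16): green/round (G_R_) = 3×3 = 9; green/wrinkled (G_rr) = 3×1 = 3; yellow/round (ggR_) = 1×3 = 3; yellow/wrinkled (ggrr) = 1×1 = 1
Phenotype counts (out of 16): 9 green/round, 3 green/wrinkled, 3 yellow/round, 1 yellow/wrinkled
yellow/round: 3 out of 16 → fraction 3/16
Expected count = 3/16 × 880 = 165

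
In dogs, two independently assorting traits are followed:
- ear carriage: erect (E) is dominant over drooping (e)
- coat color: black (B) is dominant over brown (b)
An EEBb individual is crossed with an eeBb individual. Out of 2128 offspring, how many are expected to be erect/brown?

Dihybrid cross EEBb × eeBb — consider each gene separately:
ear carriage: EE × ee → 4 Ee → 4 E_ (out of 4)
coat color: Bb × Bb → 1 BB, 2 Bb, 1 bb → 3 B_ : 1 bb (out of 4)
Combine (counts out of 4 × 4 = 16): erect/black (E_B_) = 4×3 = 12; erect/brown (E_bb) = 4×1 = 4
Phenotype counts (out of 16): 12 erect/black, 4 erect/brown
erect/brown: 4 out of 16 → fraction 1/4
Expected count = 1/4 × 2128 = 532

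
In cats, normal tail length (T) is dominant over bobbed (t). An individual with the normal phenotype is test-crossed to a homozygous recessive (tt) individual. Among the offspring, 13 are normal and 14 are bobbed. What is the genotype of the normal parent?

Test cross: ? × tt
Offspring: 13 normal, 14 bobbed — approximately 1:1.
A 1:1 ratio in a test cross indicates the unknown parent is heterozygous (Tt).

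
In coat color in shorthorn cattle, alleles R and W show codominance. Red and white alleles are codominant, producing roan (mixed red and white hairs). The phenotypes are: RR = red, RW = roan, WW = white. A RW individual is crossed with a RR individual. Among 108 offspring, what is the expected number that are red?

Punnett square for RW × RR:
Offspring genotypes: 2 RR, 2 RW
Phenotype counts: 2 red, 2 roan
red: 2 out of 4 → fraction 1/2
Expected count = 1/2 × 108 = 54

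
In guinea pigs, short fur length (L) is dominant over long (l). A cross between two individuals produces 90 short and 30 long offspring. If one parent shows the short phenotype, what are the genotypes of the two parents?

Observed offspring: 90 short, 30 long
The observed ratio simplifies to 3:1. Long (ll) offspring appear, so each parent must contribute one l allele. The parent stated to show short carries L, so it is Ll. The other parent is then either Ll or ll: Ll × ll would give a 1:1 split, whereas Ll × Ll gives 3:1 — matching the data. So both parents are heterozygous (Ll × Ll).
Parent genotypes: Ll × Ll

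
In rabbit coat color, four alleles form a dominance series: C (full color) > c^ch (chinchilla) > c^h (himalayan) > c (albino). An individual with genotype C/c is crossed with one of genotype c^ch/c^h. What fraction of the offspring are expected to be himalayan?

Cross: C/c × c^ch/c^h
Allele dominance: C > c^ch > c^h > c
Offspring genotypes: 1 C/c^ch, 1 C/c^h, 1 c^ch/c, 1 c^h/c
Phenotype counts: 2 full color, 1 chinchilla, 1 himalayan
himalayan: 1 out of 4
Probability: 1/4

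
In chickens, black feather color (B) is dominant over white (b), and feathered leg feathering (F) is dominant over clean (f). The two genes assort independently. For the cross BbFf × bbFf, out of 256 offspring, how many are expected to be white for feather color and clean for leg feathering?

Dihybrid cross BbFf × bbFf — consider each gene separately:
feather color: Bb × bb → 2 Bb, 2 bb → 2 B_ : 2 bb (out of 4)
leg feathering: Ff × Ff → 1 FF, 2 Ff, 1 ff → 3 F_ : 1 ff (out of 4)
Looking for: white (bb) and clean (ff)
P(white) = 2/4, P(clean) = 1/4
P(both) = 2/4 × 1/4 = 2/16 = 1/8
Expected count = 1/8 × 256 = 32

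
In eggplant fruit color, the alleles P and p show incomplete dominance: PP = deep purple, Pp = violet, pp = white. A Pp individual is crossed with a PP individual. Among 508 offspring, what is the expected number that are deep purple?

Punnett square for Pp × PP:
Offspring genotypes: 2 PP, 2 Pp
Phenotype counts: 2 deep purple, 2 violet
deep purple: 2 out of 4 → fraction 1/2
Expected count = 1/2 × 508 = 254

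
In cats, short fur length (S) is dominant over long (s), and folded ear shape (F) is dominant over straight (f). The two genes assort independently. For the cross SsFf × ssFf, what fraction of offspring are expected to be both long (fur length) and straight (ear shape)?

Dihybrid cross SsFf × ssFf — consider each gene separately:
fur length: Ss × ss → 2 Ss, 2 ss → 2 S_ : 2 ss (out of 4)
ear shape: Ff × Ff → 1 FF, 2 Ff, 1 ff → 3 F_ : 1 ff (out of 4)
Looking for: long (ss) and straight (ff)
P(long) = 2/4, P(straight) = 1/4
P(both) = 2/4 × 1/4 = 2/16 = 1/8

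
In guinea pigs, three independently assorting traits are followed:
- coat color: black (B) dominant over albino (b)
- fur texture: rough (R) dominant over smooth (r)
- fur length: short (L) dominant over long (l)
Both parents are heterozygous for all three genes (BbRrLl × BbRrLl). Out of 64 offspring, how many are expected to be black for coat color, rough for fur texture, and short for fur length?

Trihybrid cross: BbRrLl × BbRrLl
Each trait segregates independently with a 3:1 phenotypic ratio, so each gene contributes 3/4 (dominant) or 1/4 (recessive).
Target: black (coat color), rough (fur texture), short (fur length)
Probability = product of independent per-trait probabilities
= 3/4 × 3/4 × 3/4 = 27/64
Expected count = 27/64 × 64 = 27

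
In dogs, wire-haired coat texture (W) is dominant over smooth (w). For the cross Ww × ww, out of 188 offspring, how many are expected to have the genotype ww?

Punnett square for Ww × ww:
Offspring genotypes: 2 Ww, 2 ww
Total offspring: 4
Count with target: 2
Probability: 2/4 = 1/2
Expected count = 1/2 × 188 = 94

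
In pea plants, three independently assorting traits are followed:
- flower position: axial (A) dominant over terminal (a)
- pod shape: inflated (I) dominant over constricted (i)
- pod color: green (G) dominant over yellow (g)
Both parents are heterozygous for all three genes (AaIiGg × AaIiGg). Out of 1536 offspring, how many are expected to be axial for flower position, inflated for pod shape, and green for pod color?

Trihybrid cross: AaIiGg × AaIiGg
Each trait segregates independently with a 3:1 phenotypic ratio, so each gene contributes 3/4 (dominant) or 1/4 (recessive).
Target: axial (flower position), inflated (pod shape), green (pod color)
Probability = product of independent per-trait probabilities
= 3/4 × 3/4 × 3/4 = 27/64
Expected count = 27/64 × 1536 = 648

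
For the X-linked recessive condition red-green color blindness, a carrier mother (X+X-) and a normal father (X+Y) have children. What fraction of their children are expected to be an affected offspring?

Cross: X+X- × X+Y
Offspring: 1 X+X+, 1 X+Y, 1 X+X-, 1 X-Y
Probability of an affected offspring: 1/4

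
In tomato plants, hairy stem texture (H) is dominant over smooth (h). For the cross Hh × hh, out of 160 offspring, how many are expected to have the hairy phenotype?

Punnett square for Hh × hh:
Offspring genotypes: 2 Hh, 2 hh
Total offspring: 4
Count with target: 2
Probability: 2/4 = 1/2
Expected count = 1/2 × 160 = 80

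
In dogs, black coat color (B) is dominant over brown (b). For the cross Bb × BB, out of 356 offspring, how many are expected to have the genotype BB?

Punnett square for Bb × BB:
Offspring genotypes: 2 BB, 2 Bb
Total offspring: 4
Count with target: 2
Probability: 2/4 = 1/2
Expected count = 1/2 × 356 = 178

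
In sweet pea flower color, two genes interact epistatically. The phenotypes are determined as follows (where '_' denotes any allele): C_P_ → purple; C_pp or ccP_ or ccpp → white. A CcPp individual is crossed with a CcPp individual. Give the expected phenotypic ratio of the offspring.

Cross: CcPp × CcPp — consider each gene separately:
C gene: Cc × Cc → 1 CC, 2 Cc, 1 cc → 3 C_ : 1 cc (out of 4)
P gene: Pp × Pp → 1 PP, 2 Pp, 1 pp → 3 P_ : 1 pp (out of 4)
Genotype classes (out of 4 × 4 = 16): C_P_ = 3×3 = 9; C_pp = 3×1 = 3; ccP_ = 1×3 = 3; ccpp = 1×1 = 1
Apply the phenotype rules: C_P_ (9) → purple; C_pp (3) + ccP_ (3) + ccpp (1) → white
Phenotype counts (out of 16): 9 purple, 7 white
Ratio: 9 purple : 7 white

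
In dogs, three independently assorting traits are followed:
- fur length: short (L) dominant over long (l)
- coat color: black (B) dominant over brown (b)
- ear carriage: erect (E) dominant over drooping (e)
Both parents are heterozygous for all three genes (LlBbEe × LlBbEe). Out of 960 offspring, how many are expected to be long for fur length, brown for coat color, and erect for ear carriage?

Trihybrid cross: LlBbEe × LlBbEe
Each trait segregates independently with a 3:1 phenotypic ratio, so each gene contributes 3/4 (dominant) or 1/4 (recessive).
Target: long (fur length), brown (coat color), erect (ear carriage)
Probability = product of independent per-trait probabilities
= 1/4 × 1/4 × 3/4 = 3/64
Expected count = 3/64 × 960 = 45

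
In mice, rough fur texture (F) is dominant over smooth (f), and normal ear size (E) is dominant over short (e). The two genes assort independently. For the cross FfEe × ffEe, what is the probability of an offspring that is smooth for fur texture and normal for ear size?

Dihybrid cross FfEe × ffEe — consider each gene separately:
fur texture: Ff × ff → 2 Ff, 2 ff → 2 F_ : 2 ff (out of 4)
ear size: Ee × Ee → 1 EE, 2 Ee, 1 ee → 3 E_ : 1 ee (out of 4)
Looking for: smooth (ff) and normal (E_)
P(smooth) = 2/4, P(normal) = 3/4
P(both) = 2/4 × 3/4 = 6/16 = 3/8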